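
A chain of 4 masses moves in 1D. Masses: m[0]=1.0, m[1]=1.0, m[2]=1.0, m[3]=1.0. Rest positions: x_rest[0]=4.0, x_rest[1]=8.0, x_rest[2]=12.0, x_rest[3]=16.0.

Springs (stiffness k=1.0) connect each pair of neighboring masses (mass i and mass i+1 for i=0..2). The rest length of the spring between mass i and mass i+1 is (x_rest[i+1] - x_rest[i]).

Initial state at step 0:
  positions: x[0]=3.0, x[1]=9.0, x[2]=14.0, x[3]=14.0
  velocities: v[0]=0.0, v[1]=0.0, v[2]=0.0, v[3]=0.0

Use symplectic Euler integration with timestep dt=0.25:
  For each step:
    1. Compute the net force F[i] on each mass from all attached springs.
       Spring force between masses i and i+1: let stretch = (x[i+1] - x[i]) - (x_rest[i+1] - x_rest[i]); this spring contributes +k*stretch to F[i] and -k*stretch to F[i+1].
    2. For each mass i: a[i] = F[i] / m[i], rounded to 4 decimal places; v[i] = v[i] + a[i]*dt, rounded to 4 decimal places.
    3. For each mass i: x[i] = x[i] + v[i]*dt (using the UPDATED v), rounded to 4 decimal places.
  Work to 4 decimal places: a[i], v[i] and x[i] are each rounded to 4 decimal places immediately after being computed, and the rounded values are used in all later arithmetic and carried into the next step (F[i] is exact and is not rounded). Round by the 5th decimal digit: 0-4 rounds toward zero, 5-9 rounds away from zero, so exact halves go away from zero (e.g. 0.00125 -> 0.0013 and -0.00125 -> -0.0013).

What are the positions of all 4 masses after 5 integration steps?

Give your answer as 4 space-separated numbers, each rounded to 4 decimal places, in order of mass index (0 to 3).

Step 0: x=[3.0000 9.0000 14.0000 14.0000] v=[0.0000 0.0000 0.0000 0.0000]
Step 1: x=[3.1250 8.9375 13.6875 14.2500] v=[0.5000 -0.2500 -1.2500 1.0000]
Step 2: x=[3.3633 8.8086 13.1133 14.7149] v=[0.9531 -0.5156 -2.2969 1.8594]
Step 3: x=[3.6919 8.6084 12.3701 15.3297] v=[1.3144 -0.8008 -2.9727 2.4590]
Step 4: x=[4.0778 8.3360 11.5768 16.0095] v=[1.5435 -1.0895 -3.1732 2.7191]
Step 5: x=[4.4798 8.0000 10.8580 16.6622] v=[1.6081 -1.3439 -2.8752 2.6109]

Answer: 4.4798 8.0000 10.8580 16.6622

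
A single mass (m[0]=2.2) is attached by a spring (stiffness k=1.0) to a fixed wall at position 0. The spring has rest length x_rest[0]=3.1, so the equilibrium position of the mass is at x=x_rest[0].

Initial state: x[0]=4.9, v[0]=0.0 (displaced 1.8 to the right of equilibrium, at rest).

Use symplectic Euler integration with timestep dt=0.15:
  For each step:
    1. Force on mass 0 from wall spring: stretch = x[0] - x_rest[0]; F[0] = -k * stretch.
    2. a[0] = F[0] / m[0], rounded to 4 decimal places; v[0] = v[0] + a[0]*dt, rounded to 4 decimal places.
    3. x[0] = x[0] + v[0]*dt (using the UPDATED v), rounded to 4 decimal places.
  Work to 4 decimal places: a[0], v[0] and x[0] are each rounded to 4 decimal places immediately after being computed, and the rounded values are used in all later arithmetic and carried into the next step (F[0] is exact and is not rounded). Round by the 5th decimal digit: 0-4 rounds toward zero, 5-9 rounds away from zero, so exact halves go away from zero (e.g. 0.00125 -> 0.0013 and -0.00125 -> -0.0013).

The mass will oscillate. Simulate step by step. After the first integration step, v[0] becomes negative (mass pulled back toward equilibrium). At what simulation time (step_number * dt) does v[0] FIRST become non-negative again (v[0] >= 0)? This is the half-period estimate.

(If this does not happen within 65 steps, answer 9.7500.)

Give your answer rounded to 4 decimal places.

Answer: 4.8000

Derivation:
Step 0: x=[4.9000] v=[0.0000]
Step 1: x=[4.8816] v=[-0.1227]
Step 2: x=[4.8450] v=[-0.2442]
Step 3: x=[4.7905] v=[-0.3632]
Step 4: x=[4.7187] v=[-0.4785]
Step 5: x=[4.6304] v=[-0.5889]
Step 6: x=[4.5264] v=[-0.6932]
Step 7: x=[4.4078] v=[-0.7905]
Step 8: x=[4.2758] v=[-0.8797]
Step 9: x=[4.1318] v=[-0.9599]
Step 10: x=[3.9773] v=[-1.0303]
Step 11: x=[3.8138] v=[-1.0901]
Step 12: x=[3.6430] v=[-1.1388]
Step 13: x=[3.4666] v=[-1.1758]
Step 14: x=[3.2865] v=[-1.2008]
Step 15: x=[3.1045] v=[-1.2135]
Step 16: x=[2.9224] v=[-1.2138]
Step 17: x=[2.7421] v=[-1.2017]
Step 18: x=[2.5655] v=[-1.1773]
Step 19: x=[2.3944] v=[-1.1409]
Step 20: x=[2.2305] v=[-1.0928]
Step 21: x=[2.0755] v=[-1.0335]
Step 22: x=[1.9310] v=[-0.9636]
Step 23: x=[1.7984] v=[-0.8839]
Step 24: x=[1.6791] v=[-0.7952]
Step 25: x=[1.5744] v=[-0.6983]
Step 26: x=[1.4853] v=[-0.5943]
Step 27: x=[1.4127] v=[-0.4842]
Step 28: x=[1.3573] v=[-0.3692]
Step 29: x=[1.3197] v=[-0.2504]
Step 30: x=[1.3004] v=[-0.1290]
Step 31: x=[1.2995] v=[-0.0063]
Step 32: x=[1.3170] v=[0.1165]
First v>=0 after going negative at step 32, time=4.8000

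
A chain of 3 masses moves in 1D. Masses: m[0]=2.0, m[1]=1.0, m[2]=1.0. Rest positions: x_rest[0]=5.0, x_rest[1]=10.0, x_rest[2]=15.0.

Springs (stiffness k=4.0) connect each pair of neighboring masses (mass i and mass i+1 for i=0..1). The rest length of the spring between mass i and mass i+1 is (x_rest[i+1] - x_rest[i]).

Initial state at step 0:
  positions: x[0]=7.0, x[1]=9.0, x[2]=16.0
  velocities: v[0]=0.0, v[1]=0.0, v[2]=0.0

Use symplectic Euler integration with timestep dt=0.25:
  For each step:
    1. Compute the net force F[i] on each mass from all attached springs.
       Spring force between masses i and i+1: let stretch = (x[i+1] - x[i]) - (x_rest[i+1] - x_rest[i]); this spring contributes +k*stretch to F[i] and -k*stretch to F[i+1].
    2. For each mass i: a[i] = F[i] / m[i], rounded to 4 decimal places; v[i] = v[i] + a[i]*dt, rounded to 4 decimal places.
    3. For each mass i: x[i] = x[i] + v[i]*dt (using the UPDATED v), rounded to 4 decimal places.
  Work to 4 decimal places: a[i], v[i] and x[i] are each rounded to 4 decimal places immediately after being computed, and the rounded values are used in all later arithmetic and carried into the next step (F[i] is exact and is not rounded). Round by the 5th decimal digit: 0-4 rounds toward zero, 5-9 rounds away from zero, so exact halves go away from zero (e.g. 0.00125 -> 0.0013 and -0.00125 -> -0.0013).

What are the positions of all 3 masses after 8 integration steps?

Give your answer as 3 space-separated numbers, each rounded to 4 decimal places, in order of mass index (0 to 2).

Step 0: x=[7.0000 9.0000 16.0000] v=[0.0000 0.0000 0.0000]
Step 1: x=[6.6250 10.2500 15.5000] v=[-1.5000 5.0000 -2.0000]
Step 2: x=[6.0781 11.9063 14.9375] v=[-2.1875 6.6250 -2.2500]
Step 3: x=[5.6348 12.8633 14.8672] v=[-1.7734 3.8280 -0.2812]
Step 4: x=[5.4700 12.5142 15.5459] v=[-0.6592 -1.3966 2.7149]
Step 5: x=[5.5607 11.1619 16.7167] v=[0.3629 -5.4091 4.6832]
Step 6: x=[5.7266 9.7980 17.7488] v=[0.6635 -5.4555 4.1284]
Step 7: x=[5.7764 9.4040 18.0432] v=[0.1992 -1.5761 1.1776]
Step 8: x=[5.6547 10.2629 17.4278] v=[-0.4870 3.4355 -2.4616]

Answer: 5.6547 10.2629 17.4278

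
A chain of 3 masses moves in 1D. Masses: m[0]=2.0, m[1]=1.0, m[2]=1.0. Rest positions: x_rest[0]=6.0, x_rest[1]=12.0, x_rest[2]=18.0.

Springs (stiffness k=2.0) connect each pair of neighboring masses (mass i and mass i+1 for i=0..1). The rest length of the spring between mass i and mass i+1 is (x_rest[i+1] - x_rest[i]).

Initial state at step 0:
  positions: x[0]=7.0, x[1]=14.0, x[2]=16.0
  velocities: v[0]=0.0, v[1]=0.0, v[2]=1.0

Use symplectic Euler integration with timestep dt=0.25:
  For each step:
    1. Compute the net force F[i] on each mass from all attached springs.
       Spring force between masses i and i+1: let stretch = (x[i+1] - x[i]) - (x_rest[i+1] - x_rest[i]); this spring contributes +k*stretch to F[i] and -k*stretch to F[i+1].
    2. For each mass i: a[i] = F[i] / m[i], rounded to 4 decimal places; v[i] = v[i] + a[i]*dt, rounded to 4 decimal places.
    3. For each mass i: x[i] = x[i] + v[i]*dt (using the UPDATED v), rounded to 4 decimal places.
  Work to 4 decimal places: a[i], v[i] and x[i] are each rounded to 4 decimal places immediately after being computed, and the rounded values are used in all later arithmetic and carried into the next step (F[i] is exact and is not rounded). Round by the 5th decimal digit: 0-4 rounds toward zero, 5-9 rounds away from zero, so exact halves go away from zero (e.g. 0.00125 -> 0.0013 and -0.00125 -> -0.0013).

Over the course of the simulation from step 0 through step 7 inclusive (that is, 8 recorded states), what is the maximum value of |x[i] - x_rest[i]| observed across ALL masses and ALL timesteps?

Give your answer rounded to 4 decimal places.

Step 0: x=[7.0000 14.0000 16.0000] v=[0.0000 0.0000 1.0000]
Step 1: x=[7.0625 13.3750 16.7500] v=[0.2500 -2.5000 3.0000]
Step 2: x=[7.1445 12.3828 17.8281] v=[0.3281 -3.9688 4.3125]
Step 3: x=[7.1789 11.4165 18.9756] v=[0.1377 -3.8653 4.5899]
Step 4: x=[7.1032 10.8654 19.9282] v=[-0.3029 -2.2046 3.8104]
Step 5: x=[6.8876 10.9768 20.4980] v=[-0.8624 0.4457 2.2790]
Step 6: x=[6.5526 11.7672 20.6276] v=[-1.3401 3.1617 0.5184]
Step 7: x=[6.1685 13.0134 20.3997] v=[-1.5365 4.9846 -0.9118]
Max displacement = 2.6276

Answer: 2.6276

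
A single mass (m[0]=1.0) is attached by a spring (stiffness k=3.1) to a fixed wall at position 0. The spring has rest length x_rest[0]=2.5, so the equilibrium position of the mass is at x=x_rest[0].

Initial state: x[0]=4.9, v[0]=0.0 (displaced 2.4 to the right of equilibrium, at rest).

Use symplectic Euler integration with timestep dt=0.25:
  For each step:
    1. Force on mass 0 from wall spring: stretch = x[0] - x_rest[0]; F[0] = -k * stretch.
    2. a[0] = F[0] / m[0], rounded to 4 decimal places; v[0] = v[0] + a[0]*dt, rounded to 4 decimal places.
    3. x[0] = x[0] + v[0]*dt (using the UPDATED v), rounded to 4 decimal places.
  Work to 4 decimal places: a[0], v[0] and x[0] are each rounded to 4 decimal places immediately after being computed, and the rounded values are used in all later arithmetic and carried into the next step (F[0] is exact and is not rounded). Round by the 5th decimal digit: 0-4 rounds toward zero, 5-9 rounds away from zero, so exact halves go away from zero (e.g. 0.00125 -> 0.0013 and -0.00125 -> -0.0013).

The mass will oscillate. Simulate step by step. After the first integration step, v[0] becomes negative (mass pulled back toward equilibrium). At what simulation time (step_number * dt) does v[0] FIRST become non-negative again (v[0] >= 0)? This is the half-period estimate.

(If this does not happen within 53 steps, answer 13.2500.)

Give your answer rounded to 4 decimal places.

Answer: 2.0000

Derivation:
Step 0: x=[4.9000] v=[0.0000]
Step 1: x=[4.4350] v=[-1.8600]
Step 2: x=[3.5951] v=[-3.3596]
Step 3: x=[2.5430] v=[-4.2083]
Step 4: x=[1.4826] v=[-4.2416]
Step 5: x=[0.6193] v=[-3.4531]
Step 6: x=[0.1204] v=[-1.9956]
Step 7: x=[0.0826] v=[-0.1514]
Step 8: x=[0.5131] v=[1.7221]
First v>=0 after going negative at step 8, time=2.0000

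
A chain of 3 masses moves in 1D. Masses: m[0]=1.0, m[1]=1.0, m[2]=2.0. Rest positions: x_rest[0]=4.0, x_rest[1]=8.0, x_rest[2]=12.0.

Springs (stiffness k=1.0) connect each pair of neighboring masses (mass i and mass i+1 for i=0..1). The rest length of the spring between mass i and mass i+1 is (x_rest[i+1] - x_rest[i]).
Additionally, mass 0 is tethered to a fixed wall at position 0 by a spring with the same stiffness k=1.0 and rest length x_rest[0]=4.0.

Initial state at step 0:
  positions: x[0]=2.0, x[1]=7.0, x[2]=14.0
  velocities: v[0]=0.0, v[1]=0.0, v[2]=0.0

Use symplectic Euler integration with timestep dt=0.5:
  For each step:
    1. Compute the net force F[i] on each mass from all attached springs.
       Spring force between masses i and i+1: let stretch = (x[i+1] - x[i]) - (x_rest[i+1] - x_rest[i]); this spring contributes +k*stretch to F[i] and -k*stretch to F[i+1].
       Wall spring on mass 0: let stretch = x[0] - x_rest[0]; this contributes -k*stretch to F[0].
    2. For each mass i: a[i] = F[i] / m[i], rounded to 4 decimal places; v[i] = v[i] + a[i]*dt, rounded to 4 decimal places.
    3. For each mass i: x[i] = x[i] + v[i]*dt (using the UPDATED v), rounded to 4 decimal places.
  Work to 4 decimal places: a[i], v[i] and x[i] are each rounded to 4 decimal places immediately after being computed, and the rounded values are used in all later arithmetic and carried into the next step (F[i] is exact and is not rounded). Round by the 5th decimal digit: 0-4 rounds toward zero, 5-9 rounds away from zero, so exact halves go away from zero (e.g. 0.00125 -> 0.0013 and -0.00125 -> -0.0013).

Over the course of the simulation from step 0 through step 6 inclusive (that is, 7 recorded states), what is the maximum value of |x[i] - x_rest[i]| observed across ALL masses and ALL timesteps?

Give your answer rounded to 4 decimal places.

Step 0: x=[2.0000 7.0000 14.0000] v=[0.0000 0.0000 0.0000]
Step 1: x=[2.7500 7.5000 13.6250] v=[1.5000 1.0000 -0.7500]
Step 2: x=[4.0000 8.3438 12.9844] v=[2.5000 1.6875 -1.2813]
Step 3: x=[5.3360 9.2618 12.2637] v=[2.6719 1.8359 -1.4415]
Step 4: x=[6.3194 9.9488 11.6677] v=[1.9668 1.3740 -1.1920]
Step 5: x=[6.6303 10.1582 11.3569] v=[0.6218 0.4188 -0.6217]
Step 6: x=[6.1656 9.7853 11.3963] v=[-0.9294 -0.7458 0.0787]
Max displacement = 2.6303

Answer: 2.6303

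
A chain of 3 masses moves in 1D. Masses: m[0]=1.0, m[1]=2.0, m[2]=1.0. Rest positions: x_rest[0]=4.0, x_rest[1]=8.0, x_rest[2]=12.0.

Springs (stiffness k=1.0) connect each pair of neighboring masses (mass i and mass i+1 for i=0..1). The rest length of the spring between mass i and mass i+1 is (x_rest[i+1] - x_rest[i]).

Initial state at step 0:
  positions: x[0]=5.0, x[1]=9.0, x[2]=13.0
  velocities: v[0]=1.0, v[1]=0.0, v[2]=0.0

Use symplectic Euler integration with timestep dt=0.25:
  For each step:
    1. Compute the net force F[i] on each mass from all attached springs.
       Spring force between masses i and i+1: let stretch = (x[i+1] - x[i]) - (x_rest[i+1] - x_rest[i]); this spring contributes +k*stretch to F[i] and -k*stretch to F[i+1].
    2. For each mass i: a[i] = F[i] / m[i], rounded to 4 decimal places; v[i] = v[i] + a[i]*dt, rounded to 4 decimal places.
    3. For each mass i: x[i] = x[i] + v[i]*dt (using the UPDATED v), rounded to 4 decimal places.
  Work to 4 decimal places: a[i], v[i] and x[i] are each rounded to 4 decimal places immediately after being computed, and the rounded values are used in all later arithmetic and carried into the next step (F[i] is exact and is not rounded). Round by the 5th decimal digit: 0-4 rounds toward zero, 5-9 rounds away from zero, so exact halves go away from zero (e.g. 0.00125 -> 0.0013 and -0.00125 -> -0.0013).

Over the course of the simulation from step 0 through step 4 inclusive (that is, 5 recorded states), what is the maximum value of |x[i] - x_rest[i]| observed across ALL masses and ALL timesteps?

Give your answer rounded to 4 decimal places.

Answer: 1.8524

Derivation:
Step 0: x=[5.0000 9.0000 13.0000] v=[1.0000 0.0000 0.0000]
Step 1: x=[5.2500 9.0000 13.0000] v=[1.0000 0.0000 0.0000]
Step 2: x=[5.4844 9.0078 13.0000] v=[0.9375 0.0313 0.0000]
Step 3: x=[5.6890 9.0303 13.0005] v=[0.8184 0.0899 0.0020]
Step 4: x=[5.8524 9.0724 13.0029] v=[0.6537 0.1685 0.0095]
Max displacement = 1.8524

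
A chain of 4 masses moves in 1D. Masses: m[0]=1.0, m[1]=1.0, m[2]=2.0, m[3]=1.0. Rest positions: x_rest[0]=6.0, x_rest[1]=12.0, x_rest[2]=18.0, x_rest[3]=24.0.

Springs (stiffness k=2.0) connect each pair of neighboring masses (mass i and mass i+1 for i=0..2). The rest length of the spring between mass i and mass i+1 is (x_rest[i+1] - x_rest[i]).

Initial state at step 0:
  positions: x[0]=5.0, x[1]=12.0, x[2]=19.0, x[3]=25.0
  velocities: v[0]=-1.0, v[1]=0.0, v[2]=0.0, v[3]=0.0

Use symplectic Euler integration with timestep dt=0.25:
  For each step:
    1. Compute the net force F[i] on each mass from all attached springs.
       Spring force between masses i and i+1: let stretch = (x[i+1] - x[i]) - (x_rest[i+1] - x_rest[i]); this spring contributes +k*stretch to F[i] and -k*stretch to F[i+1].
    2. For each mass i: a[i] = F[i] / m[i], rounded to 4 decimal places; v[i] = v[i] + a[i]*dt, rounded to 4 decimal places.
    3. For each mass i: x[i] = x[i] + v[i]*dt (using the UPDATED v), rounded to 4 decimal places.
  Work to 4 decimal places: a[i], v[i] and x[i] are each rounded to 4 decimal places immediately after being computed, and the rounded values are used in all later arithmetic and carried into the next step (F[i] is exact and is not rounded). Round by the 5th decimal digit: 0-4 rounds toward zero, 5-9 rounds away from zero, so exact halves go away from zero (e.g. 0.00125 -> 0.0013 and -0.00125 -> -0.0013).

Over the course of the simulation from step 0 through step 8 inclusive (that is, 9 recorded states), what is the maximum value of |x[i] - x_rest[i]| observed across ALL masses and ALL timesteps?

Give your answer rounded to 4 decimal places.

Answer: 1.1250

Derivation:
Step 0: x=[5.0000 12.0000 19.0000 25.0000] v=[-1.0000 0.0000 0.0000 0.0000]
Step 1: x=[4.8750 12.0000 18.9375 25.0000] v=[-0.5000 0.0000 -0.2500 0.0000]
Step 2: x=[4.8906 11.9766 18.8203 24.9922] v=[0.0625 -0.0938 -0.4688 -0.0313]
Step 3: x=[5.0420 11.9229 18.6611 24.9629] v=[0.6055 -0.2150 -0.6368 -0.1173]
Step 4: x=[5.3035 11.8513 18.4746 24.8959] v=[1.0460 -0.2864 -0.7459 -0.2682]
Step 5: x=[5.6335 11.7891 18.2755 24.7762] v=[1.3199 -0.2487 -0.7964 -0.4789]
Step 6: x=[5.9829 11.7683 18.0773 24.5939] v=[1.3977 -0.0833 -0.7928 -0.7293]
Step 7: x=[6.3055 11.8129 17.8921 24.3470] v=[1.2904 0.1785 -0.7409 -0.9876]
Step 8: x=[6.5665 11.9290 17.7304 24.0432] v=[1.0441 0.4644 -0.6470 -1.2151]
Max displacement = 1.1250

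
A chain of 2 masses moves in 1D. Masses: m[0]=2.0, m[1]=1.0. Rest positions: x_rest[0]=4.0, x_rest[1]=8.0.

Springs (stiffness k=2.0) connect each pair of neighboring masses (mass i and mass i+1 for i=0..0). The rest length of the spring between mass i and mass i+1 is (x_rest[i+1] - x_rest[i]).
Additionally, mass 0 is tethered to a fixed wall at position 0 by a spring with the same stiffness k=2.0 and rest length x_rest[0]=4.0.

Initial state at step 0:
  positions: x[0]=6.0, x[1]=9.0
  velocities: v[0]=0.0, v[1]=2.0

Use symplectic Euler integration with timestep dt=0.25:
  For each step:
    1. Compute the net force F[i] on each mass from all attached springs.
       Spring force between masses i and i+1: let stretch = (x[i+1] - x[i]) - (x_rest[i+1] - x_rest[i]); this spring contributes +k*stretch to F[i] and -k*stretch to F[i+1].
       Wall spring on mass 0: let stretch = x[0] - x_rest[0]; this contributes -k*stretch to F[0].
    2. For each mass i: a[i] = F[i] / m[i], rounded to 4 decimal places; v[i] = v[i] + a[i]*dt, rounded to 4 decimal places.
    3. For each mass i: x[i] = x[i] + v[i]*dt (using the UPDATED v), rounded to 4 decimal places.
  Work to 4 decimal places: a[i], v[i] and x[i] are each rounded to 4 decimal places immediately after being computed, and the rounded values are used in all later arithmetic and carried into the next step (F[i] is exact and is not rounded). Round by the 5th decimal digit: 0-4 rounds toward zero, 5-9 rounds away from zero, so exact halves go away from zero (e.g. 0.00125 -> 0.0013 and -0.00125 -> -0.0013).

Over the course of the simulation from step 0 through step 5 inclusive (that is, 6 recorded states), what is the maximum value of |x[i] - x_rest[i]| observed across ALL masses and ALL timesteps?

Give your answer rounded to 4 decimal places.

Step 0: x=[6.0000 9.0000] v=[0.0000 2.0000]
Step 1: x=[5.8125 9.6250] v=[-0.7500 2.5000]
Step 2: x=[5.5000 10.2735] v=[-1.2500 2.5938]
Step 3: x=[5.1421 10.8253] v=[-1.4316 2.2071]
Step 4: x=[4.8180 11.1667] v=[-1.2963 1.3655]
Step 5: x=[4.5896 11.2145] v=[-0.9136 0.1912]
Max displacement = 3.2145

Answer: 3.2145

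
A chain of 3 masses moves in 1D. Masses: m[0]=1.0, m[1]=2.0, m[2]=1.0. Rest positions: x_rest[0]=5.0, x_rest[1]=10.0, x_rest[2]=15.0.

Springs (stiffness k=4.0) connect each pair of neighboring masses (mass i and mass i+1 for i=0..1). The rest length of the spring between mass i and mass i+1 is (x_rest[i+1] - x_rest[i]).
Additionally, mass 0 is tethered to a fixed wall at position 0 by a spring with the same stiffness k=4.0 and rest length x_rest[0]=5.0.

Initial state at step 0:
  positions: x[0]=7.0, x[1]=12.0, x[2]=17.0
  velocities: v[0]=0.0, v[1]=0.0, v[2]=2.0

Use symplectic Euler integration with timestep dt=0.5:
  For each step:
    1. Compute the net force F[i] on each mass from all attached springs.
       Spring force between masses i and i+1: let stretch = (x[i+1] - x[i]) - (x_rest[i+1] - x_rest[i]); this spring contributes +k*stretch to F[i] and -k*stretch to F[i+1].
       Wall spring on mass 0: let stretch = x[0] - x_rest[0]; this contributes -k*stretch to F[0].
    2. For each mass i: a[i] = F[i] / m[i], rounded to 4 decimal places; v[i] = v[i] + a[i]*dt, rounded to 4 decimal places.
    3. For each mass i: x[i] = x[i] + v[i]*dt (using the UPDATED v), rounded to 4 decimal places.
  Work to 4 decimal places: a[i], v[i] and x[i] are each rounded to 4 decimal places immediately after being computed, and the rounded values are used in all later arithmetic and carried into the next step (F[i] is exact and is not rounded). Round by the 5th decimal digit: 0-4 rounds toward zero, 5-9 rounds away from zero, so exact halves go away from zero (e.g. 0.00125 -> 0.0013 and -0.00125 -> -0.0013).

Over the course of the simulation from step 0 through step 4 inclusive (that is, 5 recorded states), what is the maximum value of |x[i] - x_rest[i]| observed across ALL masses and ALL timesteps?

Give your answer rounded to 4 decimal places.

Answer: 3.0000

Derivation:
Step 0: x=[7.0000 12.0000 17.0000] v=[0.0000 0.0000 2.0000]
Step 1: x=[5.0000 12.0000 18.0000] v=[-4.0000 0.0000 2.0000]
Step 2: x=[5.0000 11.5000 18.0000] v=[0.0000 -1.0000 0.0000]
Step 3: x=[6.5000 11.0000 16.5000] v=[3.0000 -1.0000 -3.0000]
Step 4: x=[6.0000 11.0000 14.5000] v=[-1.0000 0.0000 -4.0000]
Max displacement = 3.0000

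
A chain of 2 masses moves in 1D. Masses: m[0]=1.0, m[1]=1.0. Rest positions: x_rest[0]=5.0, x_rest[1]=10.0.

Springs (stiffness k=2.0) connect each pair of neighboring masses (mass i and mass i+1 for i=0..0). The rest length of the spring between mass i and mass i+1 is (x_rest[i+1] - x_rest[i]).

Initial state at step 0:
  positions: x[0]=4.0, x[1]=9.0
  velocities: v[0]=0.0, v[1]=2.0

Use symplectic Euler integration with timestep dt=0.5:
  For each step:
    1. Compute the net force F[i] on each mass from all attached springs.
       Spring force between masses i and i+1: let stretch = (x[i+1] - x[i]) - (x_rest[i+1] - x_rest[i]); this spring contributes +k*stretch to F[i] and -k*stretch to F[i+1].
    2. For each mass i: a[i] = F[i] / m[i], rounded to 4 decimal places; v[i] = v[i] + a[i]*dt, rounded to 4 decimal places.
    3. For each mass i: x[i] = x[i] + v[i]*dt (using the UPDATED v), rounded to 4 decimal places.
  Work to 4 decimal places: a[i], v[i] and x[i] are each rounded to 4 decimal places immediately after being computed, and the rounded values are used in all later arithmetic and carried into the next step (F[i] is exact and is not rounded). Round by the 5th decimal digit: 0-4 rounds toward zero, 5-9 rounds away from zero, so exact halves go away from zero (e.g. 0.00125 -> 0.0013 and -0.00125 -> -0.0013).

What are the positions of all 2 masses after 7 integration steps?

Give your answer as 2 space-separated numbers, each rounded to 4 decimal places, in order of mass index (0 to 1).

Answer: 7.0000 13.0000

Derivation:
Step 0: x=[4.0000 9.0000] v=[0.0000 2.0000]
Step 1: x=[4.0000 10.0000] v=[0.0000 2.0000]
Step 2: x=[4.5000 10.5000] v=[1.0000 1.0000]
Step 3: x=[5.5000 10.5000] v=[2.0000 0.0000]
Step 4: x=[6.5000 10.5000] v=[2.0000 0.0000]
Step 5: x=[7.0000 11.0000] v=[1.0000 1.0000]
Step 6: x=[7.0000 12.0000] v=[0.0000 2.0000]
Step 7: x=[7.0000 13.0000] v=[0.0000 2.0000]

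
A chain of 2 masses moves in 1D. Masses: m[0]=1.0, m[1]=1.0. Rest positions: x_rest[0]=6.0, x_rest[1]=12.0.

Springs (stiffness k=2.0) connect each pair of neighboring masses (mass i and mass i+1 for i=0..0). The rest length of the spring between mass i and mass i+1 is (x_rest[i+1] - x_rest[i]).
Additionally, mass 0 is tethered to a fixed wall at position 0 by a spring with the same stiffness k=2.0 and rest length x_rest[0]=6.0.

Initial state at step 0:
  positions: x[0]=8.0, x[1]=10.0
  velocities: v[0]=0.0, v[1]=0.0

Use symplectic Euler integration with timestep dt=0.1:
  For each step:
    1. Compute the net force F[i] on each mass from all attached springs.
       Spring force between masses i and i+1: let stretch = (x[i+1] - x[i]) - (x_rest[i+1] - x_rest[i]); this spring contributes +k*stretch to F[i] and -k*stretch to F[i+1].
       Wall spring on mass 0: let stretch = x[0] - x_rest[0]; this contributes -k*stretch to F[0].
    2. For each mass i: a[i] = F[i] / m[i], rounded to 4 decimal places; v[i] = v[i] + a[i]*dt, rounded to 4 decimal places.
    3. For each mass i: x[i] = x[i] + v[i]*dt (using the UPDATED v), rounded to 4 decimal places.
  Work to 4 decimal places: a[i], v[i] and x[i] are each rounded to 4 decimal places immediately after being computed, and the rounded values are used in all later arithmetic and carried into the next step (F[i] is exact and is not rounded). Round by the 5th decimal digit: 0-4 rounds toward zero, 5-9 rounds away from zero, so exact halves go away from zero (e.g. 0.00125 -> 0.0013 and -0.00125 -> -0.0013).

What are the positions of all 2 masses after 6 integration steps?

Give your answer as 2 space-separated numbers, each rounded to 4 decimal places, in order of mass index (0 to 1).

Answer: 5.9006 11.4170

Derivation:
Step 0: x=[8.0000 10.0000] v=[0.0000 0.0000]
Step 1: x=[7.8800 10.0800] v=[-1.2000 0.8000]
Step 2: x=[7.6464 10.2360] v=[-2.3360 1.5600]
Step 3: x=[7.3117 10.4602] v=[-3.3474 2.2421]
Step 4: x=[6.8937 10.7414] v=[-4.1800 2.8124]
Step 5: x=[6.4148 11.0657] v=[-4.7892 3.2429]
Step 6: x=[5.9006 11.4170] v=[-5.1420 3.5127]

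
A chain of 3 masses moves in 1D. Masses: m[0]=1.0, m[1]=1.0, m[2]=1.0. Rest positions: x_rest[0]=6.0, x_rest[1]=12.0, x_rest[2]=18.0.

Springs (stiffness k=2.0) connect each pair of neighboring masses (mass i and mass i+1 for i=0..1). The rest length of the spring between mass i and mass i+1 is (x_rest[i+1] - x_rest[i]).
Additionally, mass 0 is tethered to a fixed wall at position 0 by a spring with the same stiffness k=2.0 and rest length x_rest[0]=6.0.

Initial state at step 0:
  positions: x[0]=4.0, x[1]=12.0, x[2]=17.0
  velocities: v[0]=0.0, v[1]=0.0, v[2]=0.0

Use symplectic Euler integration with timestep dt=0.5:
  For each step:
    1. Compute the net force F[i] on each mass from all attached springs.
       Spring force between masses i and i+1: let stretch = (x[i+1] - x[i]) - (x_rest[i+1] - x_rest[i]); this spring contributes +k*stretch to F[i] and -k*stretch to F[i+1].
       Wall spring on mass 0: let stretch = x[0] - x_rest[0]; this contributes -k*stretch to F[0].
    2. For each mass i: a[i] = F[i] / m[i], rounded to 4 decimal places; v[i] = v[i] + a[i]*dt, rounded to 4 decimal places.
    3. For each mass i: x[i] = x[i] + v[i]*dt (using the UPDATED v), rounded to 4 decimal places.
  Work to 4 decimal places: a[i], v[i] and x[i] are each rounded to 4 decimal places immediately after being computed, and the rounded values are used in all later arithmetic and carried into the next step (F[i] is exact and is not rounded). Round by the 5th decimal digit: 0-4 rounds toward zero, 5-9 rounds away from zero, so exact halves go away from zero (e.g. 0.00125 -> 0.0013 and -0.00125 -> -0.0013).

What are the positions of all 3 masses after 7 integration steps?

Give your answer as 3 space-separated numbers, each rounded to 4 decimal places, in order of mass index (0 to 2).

Answer: 6.4063 11.4688 19.6173

Derivation:
Step 0: x=[4.0000 12.0000 17.0000] v=[0.0000 0.0000 0.0000]
Step 1: x=[6.0000 10.5000 17.5000] v=[4.0000 -3.0000 1.0000]
Step 2: x=[7.2500 10.2500 17.5000] v=[2.5000 -0.5000 0.0000]
Step 3: x=[6.3750 12.1250 16.8750] v=[-1.7500 3.7500 -1.2500]
Step 4: x=[5.1875 13.5000 16.8750] v=[-2.3750 2.7500 0.0000]
Step 5: x=[5.5625 12.4063 18.1875] v=[0.7500 -2.1875 2.6250]
Step 6: x=[6.5782 10.7813 19.6094] v=[2.0313 -3.2501 2.8438]
Step 7: x=[6.4063 11.4688 19.6173] v=[-0.3438 1.3749 0.0157]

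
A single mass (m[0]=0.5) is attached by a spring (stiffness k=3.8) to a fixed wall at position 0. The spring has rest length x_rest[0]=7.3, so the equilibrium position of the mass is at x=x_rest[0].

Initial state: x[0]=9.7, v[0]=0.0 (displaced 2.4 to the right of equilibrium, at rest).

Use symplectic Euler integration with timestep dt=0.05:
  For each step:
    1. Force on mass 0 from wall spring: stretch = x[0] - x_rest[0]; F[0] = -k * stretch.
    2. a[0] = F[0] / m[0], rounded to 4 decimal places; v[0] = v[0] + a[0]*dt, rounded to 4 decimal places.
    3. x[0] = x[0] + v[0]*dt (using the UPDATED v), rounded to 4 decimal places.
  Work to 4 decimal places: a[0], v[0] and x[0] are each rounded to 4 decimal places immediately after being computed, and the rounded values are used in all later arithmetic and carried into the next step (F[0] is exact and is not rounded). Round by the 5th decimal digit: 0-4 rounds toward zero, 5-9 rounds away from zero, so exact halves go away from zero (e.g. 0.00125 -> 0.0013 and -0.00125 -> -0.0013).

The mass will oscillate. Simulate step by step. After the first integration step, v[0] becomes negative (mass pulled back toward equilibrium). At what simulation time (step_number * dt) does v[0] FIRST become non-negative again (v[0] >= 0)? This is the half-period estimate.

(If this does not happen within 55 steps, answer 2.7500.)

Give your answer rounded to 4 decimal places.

Step 0: x=[9.7000] v=[0.0000]
Step 1: x=[9.6544] v=[-0.9120]
Step 2: x=[9.5641] v=[-1.8067]
Step 3: x=[9.4307] v=[-2.6671]
Step 4: x=[9.2569] v=[-3.4768]
Step 5: x=[9.0459] v=[-4.2204]
Step 6: x=[8.8017] v=[-4.8838]
Step 7: x=[8.5290] v=[-5.4544]
Step 8: x=[8.2329] v=[-5.9214]
Step 9: x=[7.9191] v=[-6.2759]
Step 10: x=[7.5935] v=[-6.5112]
Step 11: x=[7.2624] v=[-6.6227]
Step 12: x=[6.9320] v=[-6.6084]
Step 13: x=[6.6086] v=[-6.4686]
Step 14: x=[6.2983] v=[-6.2059]
Step 15: x=[6.0070] v=[-5.8253]
Step 16: x=[5.7403] v=[-5.3340]
Step 17: x=[5.5032] v=[-4.7413]
Step 18: x=[5.3003] v=[-4.0585]
Step 19: x=[5.1354] v=[-3.2986]
Step 20: x=[5.0116] v=[-2.4761]
Step 21: x=[4.9313] v=[-1.6065]
Step 22: x=[4.8960] v=[-0.7064]
Step 23: x=[4.9064] v=[0.2071]
First v>=0 after going negative at step 23, time=1.1500

Answer: 1.1500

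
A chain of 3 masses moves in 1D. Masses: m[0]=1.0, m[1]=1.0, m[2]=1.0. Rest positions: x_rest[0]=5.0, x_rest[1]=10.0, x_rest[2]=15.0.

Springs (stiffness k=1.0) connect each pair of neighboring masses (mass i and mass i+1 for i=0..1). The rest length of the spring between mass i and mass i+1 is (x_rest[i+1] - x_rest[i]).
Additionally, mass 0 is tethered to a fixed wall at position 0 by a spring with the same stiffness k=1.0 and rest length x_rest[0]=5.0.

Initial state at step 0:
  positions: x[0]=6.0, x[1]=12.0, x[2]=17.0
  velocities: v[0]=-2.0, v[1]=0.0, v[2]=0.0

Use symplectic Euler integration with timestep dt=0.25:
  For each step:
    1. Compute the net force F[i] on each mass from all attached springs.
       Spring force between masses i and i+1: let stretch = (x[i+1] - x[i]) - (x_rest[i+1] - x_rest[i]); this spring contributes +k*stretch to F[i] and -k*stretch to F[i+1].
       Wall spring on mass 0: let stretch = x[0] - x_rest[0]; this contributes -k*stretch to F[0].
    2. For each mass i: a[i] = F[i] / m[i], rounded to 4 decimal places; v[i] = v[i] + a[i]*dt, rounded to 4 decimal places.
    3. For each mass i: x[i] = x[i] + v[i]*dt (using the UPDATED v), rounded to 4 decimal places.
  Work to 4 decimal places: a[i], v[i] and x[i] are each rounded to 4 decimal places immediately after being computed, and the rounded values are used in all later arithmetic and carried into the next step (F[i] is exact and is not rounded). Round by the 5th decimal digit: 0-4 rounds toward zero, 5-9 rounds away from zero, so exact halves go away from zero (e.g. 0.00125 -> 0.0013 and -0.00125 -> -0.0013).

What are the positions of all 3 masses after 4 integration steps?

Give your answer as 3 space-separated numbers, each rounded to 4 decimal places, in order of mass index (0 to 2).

Step 0: x=[6.0000 12.0000 17.0000] v=[-2.0000 0.0000 0.0000]
Step 1: x=[5.5000 11.9375 17.0000] v=[-2.0000 -0.2500 0.0000]
Step 2: x=[5.0586 11.7891 16.9961] v=[-1.7656 -0.5938 -0.0156]
Step 3: x=[4.7217 11.5454 16.9793] v=[-1.3476 -0.9747 -0.0674]
Step 4: x=[4.5162 11.2149 16.9353] v=[-0.8221 -1.3222 -0.1759]

Answer: 4.5162 11.2149 16.9353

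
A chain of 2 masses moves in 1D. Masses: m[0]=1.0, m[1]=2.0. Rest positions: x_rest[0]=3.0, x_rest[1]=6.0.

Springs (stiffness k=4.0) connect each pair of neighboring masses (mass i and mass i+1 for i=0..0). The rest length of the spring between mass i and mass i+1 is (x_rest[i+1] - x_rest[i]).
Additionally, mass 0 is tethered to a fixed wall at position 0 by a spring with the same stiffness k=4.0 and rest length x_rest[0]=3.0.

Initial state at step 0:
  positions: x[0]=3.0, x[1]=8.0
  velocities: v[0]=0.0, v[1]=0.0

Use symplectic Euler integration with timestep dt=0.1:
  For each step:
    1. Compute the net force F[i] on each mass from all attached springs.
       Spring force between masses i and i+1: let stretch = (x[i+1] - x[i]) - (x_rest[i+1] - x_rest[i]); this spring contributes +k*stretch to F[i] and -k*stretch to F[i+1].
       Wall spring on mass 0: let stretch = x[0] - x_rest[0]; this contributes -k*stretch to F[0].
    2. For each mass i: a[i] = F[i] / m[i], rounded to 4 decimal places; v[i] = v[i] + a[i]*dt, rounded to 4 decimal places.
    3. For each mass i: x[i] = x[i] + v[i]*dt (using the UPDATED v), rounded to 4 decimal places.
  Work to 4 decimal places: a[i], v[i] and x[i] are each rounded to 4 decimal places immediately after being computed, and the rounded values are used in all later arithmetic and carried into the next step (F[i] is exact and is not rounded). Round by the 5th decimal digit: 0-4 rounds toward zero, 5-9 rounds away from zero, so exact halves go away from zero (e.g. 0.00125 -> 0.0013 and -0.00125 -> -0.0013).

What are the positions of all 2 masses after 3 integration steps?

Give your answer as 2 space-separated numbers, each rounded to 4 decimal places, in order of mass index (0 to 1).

Answer: 3.4407 7.7718

Derivation:
Step 0: x=[3.0000 8.0000] v=[0.0000 0.0000]
Step 1: x=[3.0800 7.9600] v=[0.8000 -0.4000]
Step 2: x=[3.2320 7.8824] v=[1.5200 -0.7760]
Step 3: x=[3.4407 7.7718] v=[2.0874 -1.1061]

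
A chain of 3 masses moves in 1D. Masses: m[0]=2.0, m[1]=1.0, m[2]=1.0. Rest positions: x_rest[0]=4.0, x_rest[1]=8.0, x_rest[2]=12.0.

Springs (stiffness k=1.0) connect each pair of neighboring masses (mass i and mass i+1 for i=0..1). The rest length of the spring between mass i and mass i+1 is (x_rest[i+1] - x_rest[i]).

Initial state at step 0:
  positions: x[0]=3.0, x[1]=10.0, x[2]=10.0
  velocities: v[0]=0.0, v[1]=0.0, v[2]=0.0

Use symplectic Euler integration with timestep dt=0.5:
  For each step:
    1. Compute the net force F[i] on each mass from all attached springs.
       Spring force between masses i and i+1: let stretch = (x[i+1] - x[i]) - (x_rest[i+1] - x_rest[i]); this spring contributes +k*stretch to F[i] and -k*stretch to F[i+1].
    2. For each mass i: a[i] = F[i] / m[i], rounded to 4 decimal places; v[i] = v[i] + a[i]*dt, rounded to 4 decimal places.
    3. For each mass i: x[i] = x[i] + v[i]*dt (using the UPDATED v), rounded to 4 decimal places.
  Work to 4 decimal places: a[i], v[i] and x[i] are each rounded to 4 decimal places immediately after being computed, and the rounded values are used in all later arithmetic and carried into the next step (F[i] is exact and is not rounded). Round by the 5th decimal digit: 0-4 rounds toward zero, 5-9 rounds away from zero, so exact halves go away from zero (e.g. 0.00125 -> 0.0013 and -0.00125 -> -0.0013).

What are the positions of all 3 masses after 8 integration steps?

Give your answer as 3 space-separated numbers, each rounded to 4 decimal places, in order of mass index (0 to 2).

Step 0: x=[3.0000 10.0000 10.0000] v=[0.0000 0.0000 0.0000]
Step 1: x=[3.3750 8.2500 11.0000] v=[0.7500 -3.5000 2.0000]
Step 2: x=[3.8594 5.9688 12.3125] v=[0.9688 -4.5625 2.6250]
Step 3: x=[4.1075 4.7461 13.0391] v=[0.4962 -2.4454 1.4532]
Step 4: x=[3.9354 5.4370 12.6925] v=[-0.3442 1.3818 -0.6933]
Step 5: x=[3.4510 7.5664 11.5320] v=[-0.9688 4.2588 -2.3211]
Step 6: x=[2.9810 9.6584 10.3801] v=[-0.9400 4.1839 -2.3039]
Step 7: x=[2.8457 10.2615 10.0477] v=[-0.2707 1.2061 -0.6648]
Step 8: x=[3.1374 8.9572 10.7688] v=[0.5833 -2.6087 1.4421]

Answer: 3.1374 8.9572 10.7688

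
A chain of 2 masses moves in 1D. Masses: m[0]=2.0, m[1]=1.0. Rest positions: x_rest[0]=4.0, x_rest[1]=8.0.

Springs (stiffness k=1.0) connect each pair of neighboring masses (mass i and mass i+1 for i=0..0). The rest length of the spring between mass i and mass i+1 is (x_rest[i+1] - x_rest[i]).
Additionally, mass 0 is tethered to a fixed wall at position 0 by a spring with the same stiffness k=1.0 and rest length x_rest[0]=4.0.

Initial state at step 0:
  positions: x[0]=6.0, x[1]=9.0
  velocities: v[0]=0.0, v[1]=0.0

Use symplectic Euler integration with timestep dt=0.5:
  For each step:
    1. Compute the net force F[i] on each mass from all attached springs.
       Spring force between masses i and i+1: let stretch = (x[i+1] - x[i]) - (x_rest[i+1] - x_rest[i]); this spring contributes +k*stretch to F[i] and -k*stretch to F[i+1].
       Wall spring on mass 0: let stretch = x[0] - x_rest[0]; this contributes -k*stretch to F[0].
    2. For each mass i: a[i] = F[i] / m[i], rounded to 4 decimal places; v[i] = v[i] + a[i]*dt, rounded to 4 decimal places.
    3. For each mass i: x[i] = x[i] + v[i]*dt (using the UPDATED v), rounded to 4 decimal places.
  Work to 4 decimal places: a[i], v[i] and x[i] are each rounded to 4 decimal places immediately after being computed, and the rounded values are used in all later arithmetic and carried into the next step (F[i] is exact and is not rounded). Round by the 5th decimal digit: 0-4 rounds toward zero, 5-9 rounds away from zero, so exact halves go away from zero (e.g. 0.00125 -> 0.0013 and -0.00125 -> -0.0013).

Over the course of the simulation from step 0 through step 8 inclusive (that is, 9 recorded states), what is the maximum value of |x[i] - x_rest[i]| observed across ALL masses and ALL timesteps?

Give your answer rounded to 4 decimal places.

Answer: 2.0812

Derivation:
Step 0: x=[6.0000 9.0000] v=[0.0000 0.0000]
Step 1: x=[5.6250 9.2500] v=[-0.7500 0.5000]
Step 2: x=[5.0000 9.5938] v=[-1.2500 0.6875]
Step 3: x=[4.3242 9.7891] v=[-1.3516 0.3906]
Step 4: x=[3.7910 9.6182] v=[-1.0664 -0.3419]
Step 5: x=[3.5123 8.9905] v=[-0.5574 -1.2555]
Step 6: x=[3.4794 7.9932] v=[-0.0659 -1.9946]
Step 7: x=[3.5758 6.8675] v=[0.1927 -2.2515]
Step 8: x=[3.6367 5.9188] v=[0.1217 -1.8974]
Max displacement = 2.0812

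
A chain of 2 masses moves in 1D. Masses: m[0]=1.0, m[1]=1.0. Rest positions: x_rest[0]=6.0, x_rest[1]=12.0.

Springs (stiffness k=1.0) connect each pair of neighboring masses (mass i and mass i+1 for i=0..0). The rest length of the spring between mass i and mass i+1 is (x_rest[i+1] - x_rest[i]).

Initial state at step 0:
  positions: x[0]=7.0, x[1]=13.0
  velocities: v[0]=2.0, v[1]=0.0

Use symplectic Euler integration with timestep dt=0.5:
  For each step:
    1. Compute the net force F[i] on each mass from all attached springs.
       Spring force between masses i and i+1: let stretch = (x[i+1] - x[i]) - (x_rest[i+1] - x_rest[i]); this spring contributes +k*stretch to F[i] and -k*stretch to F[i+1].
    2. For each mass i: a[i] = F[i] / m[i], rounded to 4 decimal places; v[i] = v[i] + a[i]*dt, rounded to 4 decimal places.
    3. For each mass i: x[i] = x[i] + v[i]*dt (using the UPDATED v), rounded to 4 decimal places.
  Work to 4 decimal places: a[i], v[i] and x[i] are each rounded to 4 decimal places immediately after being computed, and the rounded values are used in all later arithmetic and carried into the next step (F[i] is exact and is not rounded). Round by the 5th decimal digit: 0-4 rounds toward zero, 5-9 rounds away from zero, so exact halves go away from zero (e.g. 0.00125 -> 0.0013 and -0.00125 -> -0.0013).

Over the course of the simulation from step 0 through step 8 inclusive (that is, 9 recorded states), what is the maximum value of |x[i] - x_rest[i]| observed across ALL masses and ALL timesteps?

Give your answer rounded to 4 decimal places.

Answer: 5.3635

Derivation:
Step 0: x=[7.0000 13.0000] v=[2.0000 0.0000]
Step 1: x=[8.0000 13.0000] v=[2.0000 0.0000]
Step 2: x=[8.7500 13.2500] v=[1.5000 0.5000]
Step 3: x=[9.1250 13.8750] v=[0.7500 1.2500]
Step 4: x=[9.1875 14.8125] v=[0.1250 1.8750]
Step 5: x=[9.1563 15.8438] v=[-0.0625 2.0625]
Step 6: x=[9.2970 16.7032] v=[0.2813 1.7188]
Step 7: x=[9.7892 17.2111] v=[0.9844 1.0157]
Step 8: x=[10.6369 17.3635] v=[1.6954 0.3048]
Max displacement = 5.3635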